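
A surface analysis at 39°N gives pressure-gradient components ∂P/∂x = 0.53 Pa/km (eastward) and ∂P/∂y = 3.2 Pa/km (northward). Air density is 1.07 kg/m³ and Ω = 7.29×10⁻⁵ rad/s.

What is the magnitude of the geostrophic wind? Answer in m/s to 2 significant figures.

33 m/s

Coriolis parameter at 39°N:
f = 2Ω sin φ = 2 × 7.29×10⁻⁵ × sin 39° = 9.18×10⁻⁵ s⁻¹
Component geostrophic relations (x east, y north):
u_g = −(1/(fρ)) ∂P/∂y,  v_g = (1/(fρ)) ∂P/∂x
u_g = −(3.2×10⁻³)/(9.18×10⁻⁵ × 1.07) = −32.6 m/s;  v_g = (0.53×10⁻³)/(9.18×10⁻⁵ × 1.07) = 5.40 m/s
|V_g| = √(u_g² + v_g²) = 33.0 m/s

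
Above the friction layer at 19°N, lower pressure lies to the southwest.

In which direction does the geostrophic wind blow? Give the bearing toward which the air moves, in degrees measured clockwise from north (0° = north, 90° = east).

The pressure-gradient force points toward the southwest (bearing 225°).
Geostrophic balance: in the Northern Hemisphere the Coriolis force deflects motion to the right, so the geostrophic wind blows 90° to the right of the pressure-gradient force (low pressure on the left).
Rotating 225° by 90° clockwise gives 315° — the wind blows toward the northwest.

315°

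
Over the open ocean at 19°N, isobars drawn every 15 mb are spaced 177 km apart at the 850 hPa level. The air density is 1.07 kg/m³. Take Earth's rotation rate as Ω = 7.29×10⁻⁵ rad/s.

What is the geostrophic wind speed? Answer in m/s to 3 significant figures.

Coriolis parameter at 19°N:
f = 2Ω sin φ = 2 × 7.29×10⁻⁵ × sin 19° = 4.75×10⁻⁵ s⁻¹
Pressure gradient: |∂P/∂n| = 1500 Pa / 177000 m = 8.47×10⁻³ Pa/m
Geostrophic balance (pressure-gradient force = Coriolis force):
V_g = (1/(fρ)) |∂P/∂n| = 8.47×10⁻³ / (4.75×10⁻⁵ × 1.07) = 167 m/s

167 m/s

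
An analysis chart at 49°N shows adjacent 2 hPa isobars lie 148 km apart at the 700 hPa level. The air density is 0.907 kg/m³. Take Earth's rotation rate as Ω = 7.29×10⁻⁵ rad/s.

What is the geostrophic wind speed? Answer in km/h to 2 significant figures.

49 km/h

Coriolis parameter at 49°N:
f = 2Ω sin φ = 2 × 7.29×10⁻⁵ × sin 49° = 1.10×10⁻⁴ s⁻¹
Pressure gradient: |∂P/∂n| = 200 Pa / 148000 m = 1.35×10⁻³ Pa/m
Geostrophic balance (pressure-gradient force = Coriolis force):
V_g = (1/(fρ)) |∂P/∂n| = 1.35×10⁻³ / (1.10×10⁻⁴ × 0.907) = 13.5 m/s
Converting: 13.5 m/s × 3.6 = 49 km/h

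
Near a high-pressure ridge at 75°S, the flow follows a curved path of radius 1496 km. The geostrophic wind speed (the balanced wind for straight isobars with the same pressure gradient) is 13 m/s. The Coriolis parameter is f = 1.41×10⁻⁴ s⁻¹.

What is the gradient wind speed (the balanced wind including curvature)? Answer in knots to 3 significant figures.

27.1 knots

Around a high, pressure-gradient force acts outward with centrifugal, so Coriolis balances both:
fV = (1/ρ)|∂P/∂n| + V²/R  →  V² − fR·V + fR·V_g = 0
With fR = 1.41×10⁻⁴ × 1496×10³ m = 211 m/s:
V = [fR − √((fR)² − 4 fR V_g)]/2 = [211 − √(211² − 4×211×13)]/2 = 13.9 m/s
Supergeostrophic (V > V_g = 13 m/s), as expected around a high.
Converting: 13.9 m/s × 1.944 = 27.1 knots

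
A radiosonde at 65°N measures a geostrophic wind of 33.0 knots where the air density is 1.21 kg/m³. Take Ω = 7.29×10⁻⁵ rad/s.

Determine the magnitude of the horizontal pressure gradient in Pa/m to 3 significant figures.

2.71×10⁻³ Pa/m

Coriolis parameter at 65°N:
f = 2Ω sin φ = 2 × 7.29×10⁻⁵ × sin 65° = 1.32×10⁻⁴ s⁻¹
Wind speed in SI: 33.0 knots = 17.0 m/s
Geostrophic balance rearranged: |∂P/∂n| = f ρ V_g
|∂P/∂n| = 1.32×10⁻⁴ × 1.21 × 17.0 = 2.71×10⁻³ Pa/m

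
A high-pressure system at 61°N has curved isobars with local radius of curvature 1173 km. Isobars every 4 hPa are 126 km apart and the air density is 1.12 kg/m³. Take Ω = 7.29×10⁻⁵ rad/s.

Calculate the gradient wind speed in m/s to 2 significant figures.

Coriolis parameter at 61°N:
f = 2Ω sin φ = 2 × 7.29×10⁻⁵ × sin 61° = 1.28×10⁻⁴ s⁻¹
Pressure gradient: |∂P/∂n| = 400 Pa / 126000 m = 3.17×10⁻³ Pa/m
Geostrophic speed: V_g = |∂P/∂n|/(fρ) = 3.17×10⁻³/(1.28×10⁻⁴ × 1.12) = 22.2 m/s
Around a high, pressure-gradient force acts outward with centrifugal, so Coriolis balances both:
fV = (1/ρ)|∂P/∂n| + V²/R  →  V² − fR·V + fR·V_g = 0
With fR = 1.28×10⁻⁴ × 1173×10³ m = 150 m/s:
V = [fR − √((fR)² − 4 fR V_g)]/2 = [150 − √(150² − 4×150×22.2)]/2 = 27.2 m/s
Supergeostrophic (V > V_g = 22.2 m/s), as expected around a high.

27 m/s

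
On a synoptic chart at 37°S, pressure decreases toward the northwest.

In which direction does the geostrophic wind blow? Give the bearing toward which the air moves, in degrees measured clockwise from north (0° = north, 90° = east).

The pressure-gradient force points toward the northwest (bearing 315°).
Geostrophic balance: in the Southern Hemisphere the Coriolis force deflects motion to the left, so the geostrophic wind blows 90° to the left of the pressure-gradient force (low pressure on the right).
Rotating 315° by 90° counterclockwise gives 225° — the wind blows toward the southwest.

225°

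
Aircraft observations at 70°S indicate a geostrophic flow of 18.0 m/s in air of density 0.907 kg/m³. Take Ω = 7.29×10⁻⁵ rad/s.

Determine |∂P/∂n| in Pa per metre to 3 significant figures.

2.24×10⁻³ Pa/m

Coriolis parameter at 70°S:
f = 2Ω sin φ = 2 × 7.29×10⁻⁵ × sin 70° = 1.37×10⁻⁴ s⁻¹
Geostrophic balance rearranged: |∂P/∂n| = f ρ V_g
|∂P/∂n| = 1.37×10⁻⁴ × 0.907 × 18.0 = 2.24×10⁻³ Pa/m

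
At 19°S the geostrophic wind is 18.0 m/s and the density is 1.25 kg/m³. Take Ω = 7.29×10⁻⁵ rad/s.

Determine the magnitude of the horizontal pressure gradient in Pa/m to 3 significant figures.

1.07×10⁻³ Pa/m

Coriolis parameter at 19°S:
f = 2Ω sin φ = 2 × 7.29×10⁻⁵ × sin 19° = 4.75×10⁻⁵ s⁻¹
Geostrophic balance rearranged: |∂P/∂n| = f ρ V_g
|∂P/∂n| = 4.75×10⁻⁵ × 1.25 × 18.0 = 1.07×10⁻³ Pa/m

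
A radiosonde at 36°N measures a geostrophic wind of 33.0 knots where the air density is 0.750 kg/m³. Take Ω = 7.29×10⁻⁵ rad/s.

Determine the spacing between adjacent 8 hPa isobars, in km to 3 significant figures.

Coriolis parameter at 36°N:
f = 2Ω sin φ = 2 × 7.29×10⁻⁵ × sin 36° = 8.57×10⁻⁵ s⁻¹
Wind speed in SI: 33.0 knots = 17.0 m/s
Geostrophic balance rearranged: |∂P/∂n| = f ρ V_g
|∂P/∂n| = 8.57×10⁻⁵ × 0.750 × 17.0 = 1.09×10⁻³ Pa/m
Isobar spacing: Δn = ΔP/|∂P/∂n| = 800 Pa / 1.09×10⁻³ Pa/m = 733163 m ≈ 733 km

733 km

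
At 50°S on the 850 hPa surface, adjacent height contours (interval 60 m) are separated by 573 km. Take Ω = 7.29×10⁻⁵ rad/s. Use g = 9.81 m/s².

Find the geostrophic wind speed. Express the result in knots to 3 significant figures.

Coriolis parameter at 50°S:
f = 2Ω sin φ = 2 × 7.29×10⁻⁵ × sin 50° = 1.12×10⁻⁴ s⁻¹
Height gradient: |∂Z/∂n| = 60 m / 573000 m = 1.05×10⁻⁴
On a pressure surface, geostrophic balance gives V_g = (g/f)|∂Z/∂n|:
V_g = 9.81 × 1.05×10⁻⁴ / 1.12×10⁻⁴ = 9.20 m/s
Converting: 9.20 m/s × 1.944 = 17.9 knots

17.9 knots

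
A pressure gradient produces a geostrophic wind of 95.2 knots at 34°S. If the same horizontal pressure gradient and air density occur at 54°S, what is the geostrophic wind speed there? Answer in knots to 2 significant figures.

With the same pressure gradient and density, V_g ∝ 1/f ∝ 1/sin φ.
V₂ = V₁ · sin φ₁ / sin φ₂ = 95.2 × sin 34° / sin 54°
V₂ = 95.2 × 0.5592/0.8090 = 66 knots

66 knots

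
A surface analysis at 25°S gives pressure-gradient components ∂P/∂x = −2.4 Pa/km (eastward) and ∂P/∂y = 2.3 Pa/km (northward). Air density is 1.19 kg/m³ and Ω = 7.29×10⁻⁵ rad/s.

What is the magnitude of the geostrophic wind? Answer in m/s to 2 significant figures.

45 m/s

Coriolis parameter at 25°S:
f = 2Ω sin φ = 2 × 7.29×10⁻⁵ × sin 25° = 6.16×10⁻⁵ s⁻¹
In the Southern Hemisphere f is negative: f = −6.16×10⁻⁵ s⁻¹.
Component geostrophic relations (x east, y north):
u_g = −(1/(fρ)) ∂P/∂y,  v_g = (1/(fρ)) ∂P/∂x
u_g = −(2.3×10⁻³)/(−6.16×10⁻⁵ × 1.19) = 31.4 m/s;  v_g = (−2.4×10⁻³)/(−6.16×10⁻⁵ × 1.19) = 32.7 m/s
|V_g| = √(u_g² + v_g²) = 45.3 m/s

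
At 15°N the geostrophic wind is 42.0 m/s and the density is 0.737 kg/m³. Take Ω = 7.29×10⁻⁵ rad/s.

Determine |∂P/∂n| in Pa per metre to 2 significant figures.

1.2×10⁻³ Pa/m

Coriolis parameter at 15°N:
f = 2Ω sin φ = 2 × 7.29×10⁻⁵ × sin 15° = 3.77×10⁻⁵ s⁻¹
Geostrophic balance rearranged: |∂P/∂n| = f ρ V_g
|∂P/∂n| = 3.77×10⁻⁵ × 0.737 × 42.0 = 1.17×10⁻³ Pa/m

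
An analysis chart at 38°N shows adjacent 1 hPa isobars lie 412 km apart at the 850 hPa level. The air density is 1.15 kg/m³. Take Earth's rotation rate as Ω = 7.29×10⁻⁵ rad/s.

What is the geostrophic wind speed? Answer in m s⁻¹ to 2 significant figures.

Coriolis parameter at 38°N:
f = 2Ω sin φ = 2 × 7.29×10⁻⁵ × sin 38° = 8.98×10⁻⁵ s⁻¹
Pressure gradient: |∂P/∂n| = 100 Pa / 412000 m = 2.43×10⁻⁴ Pa/m
Geostrophic balance (pressure-gradient force = Coriolis force):
V_g = (1/(fρ)) |∂P/∂n| = 2.43×10⁻⁴ / (8.98×10⁻⁵ × 1.15) = 2.35 m/s

2.4 m s⁻¹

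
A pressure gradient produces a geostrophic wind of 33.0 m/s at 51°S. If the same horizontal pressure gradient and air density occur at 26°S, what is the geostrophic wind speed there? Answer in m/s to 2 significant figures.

59 m/s

With the same pressure gradient and density, V_g ∝ 1/f ∝ 1/sin φ.
V₂ = V₁ · sin φ₁ / sin φ₂ = 33.0 × sin 51° / sin 26°
V₂ = 33.0 × 0.7771/0.4384 = 59 m/s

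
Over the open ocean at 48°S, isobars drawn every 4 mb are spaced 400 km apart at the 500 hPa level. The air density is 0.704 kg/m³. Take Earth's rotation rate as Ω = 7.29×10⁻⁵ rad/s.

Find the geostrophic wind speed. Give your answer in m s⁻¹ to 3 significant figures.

Coriolis parameter at 48°S:
f = 2Ω sin φ = 2 × 7.29×10⁻⁵ × sin 48° = 1.08×10⁻⁴ s⁻¹
Pressure gradient: |∂P/∂n| = 400 Pa / 400000 m = 1.00×10⁻³ Pa/m
Geostrophic balance (pressure-gradient force = Coriolis force):
V_g = (1/(fρ)) |∂P/∂n| = 1.00×10⁻³ / (1.08×10⁻⁴ × 0.704) = 13.1 m/s

13.1 m s⁻¹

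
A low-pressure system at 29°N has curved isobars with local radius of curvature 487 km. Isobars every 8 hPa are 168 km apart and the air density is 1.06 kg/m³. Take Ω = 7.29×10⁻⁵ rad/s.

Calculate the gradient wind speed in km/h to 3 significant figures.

Coriolis parameter at 29°N:
f = 2Ω sin φ = 2 × 7.29×10⁻⁵ × sin 29° = 7.07×10⁻⁵ s⁻¹
Pressure gradient: |∂P/∂n| = 800 Pa / 168000 m = 4.76×10⁻³ Pa/m
Geostrophic speed: V_g = |∂P/∂n|/(fρ) = 4.76×10⁻³/(7.07×10⁻⁵ × 1.06) = 63.6 m/s
Around a low, centrifugal force acts outward with Coriolis, so pressure-gradient force balances both:
(1/ρ)|∂P/∂n| = fV + V²/R  →  V² + fR·V − fR·V_g = 0
With fR = 7.07×10⁻⁵ × 487×10³ m = 34.4 m/s:
V = [−fR + √((fR)² + 4 fR V_g)]/2 = [−34.4 + √(34.4² + 4×34.4×63.6)]/2 = 32.6 m/s
Subgeostrophic (V < V_g = 63.6 m/s), as expected around a low.
Converting: 32.6 m/s × 3.6 = 117 km/h

117 km/h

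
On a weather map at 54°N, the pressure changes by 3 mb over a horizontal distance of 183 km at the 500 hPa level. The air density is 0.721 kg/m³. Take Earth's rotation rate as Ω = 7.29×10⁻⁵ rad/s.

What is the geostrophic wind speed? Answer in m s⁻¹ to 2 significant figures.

Coriolis parameter at 54°N:
f = 2Ω sin φ = 2 × 7.29×10⁻⁵ × sin 54° = 1.18×10⁻⁴ s⁻¹
Pressure gradient: |∂P/∂n| = 300 Pa / 183000 m = 1.64×10⁻³ Pa/m
Geostrophic balance (pressure-gradient force = Coriolis force):
V_g = (1/(fρ)) |∂P/∂n| = 1.64×10⁻³ / (1.18×10⁻⁴ × 0.721) = 19.3 m/s

19 m s⁻¹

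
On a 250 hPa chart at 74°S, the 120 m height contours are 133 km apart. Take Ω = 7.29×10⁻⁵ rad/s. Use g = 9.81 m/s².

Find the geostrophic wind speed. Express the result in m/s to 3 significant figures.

63.2 m/s

Coriolis parameter at 74°S:
f = 2Ω sin φ = 2 × 7.29×10⁻⁵ × sin 74° = 1.40×10⁻⁴ s⁻¹
Height gradient: |∂Z/∂n| = 120 m / 133000 m = 9.02×10⁻⁴
On a pressure surface, geostrophic balance gives V_g = (g/f)|∂Z/∂n|:
V_g = 9.81 × 9.02×10⁻⁴ / 1.40×10⁻⁴ = 63.2 m/s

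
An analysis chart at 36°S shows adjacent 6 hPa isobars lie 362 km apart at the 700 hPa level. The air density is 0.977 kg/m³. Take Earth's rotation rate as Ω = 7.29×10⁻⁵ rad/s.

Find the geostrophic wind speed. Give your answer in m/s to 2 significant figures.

20 m/s

Coriolis parameter at 36°S:
f = 2Ω sin φ = 2 × 7.29×10⁻⁵ × sin 36° = 8.57×10⁻⁵ s⁻¹
Pressure gradient: |∂P/∂n| = 600 Pa / 362000 m = 1.66×10⁻³ Pa/m
Geostrophic balance (pressure-gradient force = Coriolis force):
V_g = (1/(fρ)) |∂P/∂n| = 1.66×10⁻³ / (8.57×10⁻⁵ × 0.977) = 19.8 m/s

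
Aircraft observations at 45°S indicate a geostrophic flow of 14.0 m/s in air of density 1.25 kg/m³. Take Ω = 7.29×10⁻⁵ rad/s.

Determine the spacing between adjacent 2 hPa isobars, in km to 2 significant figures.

Coriolis parameter at 45°S:
f = 2Ω sin φ = 2 × 7.29×10⁻⁵ × sin 45° = 1.03×10⁻⁴ s⁻¹
Geostrophic balance rearranged: |∂P/∂n| = f ρ V_g
|∂P/∂n| = 1.03×10⁻⁴ × 1.25 × 14.0 = 1.80×10⁻³ Pa/m
Isobar spacing: Δn = ΔP/|∂P/∂n| = 200 Pa / 1.80×10⁻³ Pa/m = 110854 m ≈ 110 km

110 km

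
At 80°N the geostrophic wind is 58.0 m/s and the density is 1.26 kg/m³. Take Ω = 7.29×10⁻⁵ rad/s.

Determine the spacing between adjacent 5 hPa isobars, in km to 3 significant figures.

Coriolis parameter at 80°N:
f = 2Ω sin φ = 2 × 7.29×10⁻⁵ × sin 80° = 1.44×10⁻⁴ s⁻¹
Geostrophic balance rearranged: |∂P/∂n| = f ρ V_g
|∂P/∂n| = 1.44×10⁻⁴ × 1.26 × 58.0 = 1.05×10⁻² Pa/m
Isobar spacing: Δn = ΔP/|∂P/∂n| = 500 Pa / 1.05×10⁻² Pa/m = 47650 m ≈ 47.6 km

47.6 km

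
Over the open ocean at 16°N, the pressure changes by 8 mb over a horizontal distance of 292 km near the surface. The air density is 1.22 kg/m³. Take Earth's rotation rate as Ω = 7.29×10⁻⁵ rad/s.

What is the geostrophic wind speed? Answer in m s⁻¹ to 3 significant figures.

Coriolis parameter at 16°N:
f = 2Ω sin φ = 2 × 7.29×10⁻⁵ × sin 16° = 4.02×10⁻⁵ s⁻¹
Pressure gradient: |∂P/∂n| = 800 Pa / 292000 m = 2.74×10⁻³ Pa/m
Geostrophic balance (pressure-gradient force = Coriolis force):
V_g = (1/(fρ)) |∂P/∂n| = 2.74×10⁻³ / (4.02×10⁻⁵ × 1.22) = 55.9 m/s

55.9 m s⁻¹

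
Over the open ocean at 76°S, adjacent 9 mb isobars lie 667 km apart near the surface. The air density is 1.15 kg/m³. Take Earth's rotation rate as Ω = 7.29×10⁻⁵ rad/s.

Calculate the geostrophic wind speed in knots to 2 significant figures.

Coriolis parameter at 76°S:
f = 2Ω sin φ = 2 × 7.29×10⁻⁵ × sin 76° = 1.41×10⁻⁴ s⁻¹
Pressure gradient: |∂P/∂n| = 900 Pa / 667000 m = 1.35×10⁻³ Pa/m
Geostrophic balance (pressure-gradient force = Coriolis force):
V_g = (1/(fρ)) |∂P/∂n| = 1.35×10⁻³ / (1.41×10⁻⁴ × 1.15) = 8.29 m/s
Converting: 8.29 m/s × 1.944 = 16 knots

16 knots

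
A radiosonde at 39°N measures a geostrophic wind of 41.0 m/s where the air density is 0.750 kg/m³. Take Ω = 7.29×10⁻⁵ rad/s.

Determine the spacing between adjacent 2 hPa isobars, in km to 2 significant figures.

71 km

Coriolis parameter at 39°N:
f = 2Ω sin φ = 2 × 7.29×10⁻⁵ × sin 39° = 9.18×10⁻⁵ s⁻¹
Geostrophic balance rearranged: |∂P/∂n| = f ρ V_g
|∂P/∂n| = 9.18×10⁻⁵ × 0.750 × 41.0 = 2.82×10⁻³ Pa/m
Isobar spacing: Δn = ΔP/|∂P/∂n| = 200 Pa / 2.82×10⁻³ Pa/m = 70885 m ≈ 71 km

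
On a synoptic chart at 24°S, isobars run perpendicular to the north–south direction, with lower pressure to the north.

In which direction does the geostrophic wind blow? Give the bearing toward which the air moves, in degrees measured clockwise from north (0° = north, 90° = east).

The pressure-gradient force points toward the north (bearing 000°).
Geostrophic balance: in the Southern Hemisphere the Coriolis force deflects motion to the left, so the geostrophic wind blows 90° to the left of the pressure-gradient force (low pressure on the right).
Rotating 000° by 90° counterclockwise gives 270° — the wind blows toward the west.

270°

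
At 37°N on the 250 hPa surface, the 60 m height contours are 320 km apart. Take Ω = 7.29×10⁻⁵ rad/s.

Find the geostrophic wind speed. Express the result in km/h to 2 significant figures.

75 km/h

Coriolis parameter at 37°N:
f = 2Ω sin φ = 2 × 7.29×10⁻⁵ × sin 37° = 8.77×10⁻⁵ s⁻¹
Height gradient: |∂Z/∂n| = 60 m / 320000 m = 1.88×10⁻⁴
On a pressure surface, geostrophic balance gives V_g = (g/f)|∂Z/∂n|:
V_g = 9.81 × 1.88×10⁻⁴ / 8.77×10⁻⁵ = 21.0 m/s
Converting: 21.0 m/s × 3.6 = 75 km/h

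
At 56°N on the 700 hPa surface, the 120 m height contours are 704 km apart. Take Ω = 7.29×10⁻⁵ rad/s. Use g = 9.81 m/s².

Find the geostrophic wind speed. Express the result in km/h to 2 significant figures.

50 km/h

Coriolis parameter at 56°N:
f = 2Ω sin φ = 2 × 7.29×10⁻⁵ × sin 56° = 1.21×10⁻⁴ s⁻¹
Height gradient: |∂Z/∂n| = 120 m / 704000 m = 1.70×10⁻⁴
On a pressure surface, geostrophic balance gives V_g = (g/f)|∂Z/∂n|:
V_g = 9.81 × 1.70×10⁻⁴ / 1.21×10⁻⁴ = 13.8 m/s
Converting: 13.8 m/s × 3.6 = 50 km/h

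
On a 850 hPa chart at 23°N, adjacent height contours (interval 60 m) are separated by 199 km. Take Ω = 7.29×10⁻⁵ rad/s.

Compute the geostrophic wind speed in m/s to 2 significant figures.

52 m/s

Coriolis parameter at 23°N:
f = 2Ω sin φ = 2 × 7.29×10⁻⁵ × sin 23° = 5.70×10⁻⁵ s⁻¹
Height gradient: |∂Z/∂n| = 60 m / 199000 m = 3.02×10⁻⁴
On a pressure surface, geostrophic balance gives V_g = (g/f)|∂Z/∂n|:
V_g = 9.81 × 3.02×10⁻⁴ / 5.70×10⁻⁵ = 51.9 m/s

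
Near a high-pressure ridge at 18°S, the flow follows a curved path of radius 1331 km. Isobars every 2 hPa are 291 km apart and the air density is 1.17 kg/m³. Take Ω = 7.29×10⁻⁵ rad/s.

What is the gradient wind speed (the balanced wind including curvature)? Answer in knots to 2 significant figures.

37 knots

Coriolis parameter at 18°S:
f = 2Ω sin φ = 2 × 7.29×10⁻⁵ × sin 18° = 4.51×10⁻⁵ s⁻¹
Pressure gradient: |∂P/∂n| = 200 Pa / 291000 m = 6.87×10⁻⁴ Pa/m
Geostrophic speed: V_g = |∂P/∂n|/(fρ) = 6.87×10⁻⁴/(4.51×10⁻⁵ × 1.17) = 13.0 m/s
Around a high, pressure-gradient force acts outward with centrifugal, so Coriolis balances both:
fV = (1/ρ)|∂P/∂n| + V²/R  →  V² − fR·V + fR·V_g = 0
With fR = 4.51×10⁻⁵ × 1331×10³ m = 60.0 m/s:
V = [fR − √((fR)² − 4 fR V_g)]/2 = [60.0 − √(60.0² − 4×60.0×13)]/2 = 19.2 m/s
Supergeostrophic (V > V_g = 13 m/s), as expected around a high.
Converting: 19.2 m/s × 1.944 = 37 knots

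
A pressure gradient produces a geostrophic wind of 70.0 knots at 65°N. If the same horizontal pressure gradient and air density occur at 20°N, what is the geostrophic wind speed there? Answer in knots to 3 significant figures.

With the same pressure gradient and density, V_g ∝ 1/f ∝ 1/sin φ.
V₂ = V₁ · sin φ₁ / sin φ₂ = 70.0 × sin 65° / sin 20°
V₂ = 70.0 × 0.9063/0.3420 = 185 knots

185 knots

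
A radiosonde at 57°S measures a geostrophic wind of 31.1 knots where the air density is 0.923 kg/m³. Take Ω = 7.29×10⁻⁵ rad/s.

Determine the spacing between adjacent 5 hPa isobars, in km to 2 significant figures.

Coriolis parameter at 57°S:
f = 2Ω sin φ = 2 × 7.29×10⁻⁵ × sin 57° = 1.22×10⁻⁴ s⁻¹
Wind speed in SI: 31.1 knots = 16.0 m/s
Geostrophic balance rearranged: |∂P/∂n| = f ρ V_g
|∂P/∂n| = 1.22×10⁻⁴ × 0.923 × 16.0 = 1.81×10⁻³ Pa/m
Isobar spacing: Δn = ΔP/|∂P/∂n| = 500 Pa / 1.81×10⁻³ Pa/m = 276899 m ≈ 280 km

280 km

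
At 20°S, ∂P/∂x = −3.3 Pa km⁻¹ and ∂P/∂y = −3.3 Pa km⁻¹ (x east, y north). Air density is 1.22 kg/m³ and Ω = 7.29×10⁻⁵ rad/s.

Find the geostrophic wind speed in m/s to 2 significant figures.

Coriolis parameter at 20°S:
f = 2Ω sin φ = 2 × 7.29×10⁻⁵ × sin 20° = 4.99×10⁻⁵ s⁻¹
In the Southern Hemisphere f is negative: f = −4.99×10⁻⁵ s⁻¹.
Component geostrophic relations (x east, y north):
u_g = −(1/(fρ)) ∂P/∂y,  v_g = (1/(fρ)) ∂P/∂x
u_g = −(−3.3×10⁻³)/(−4.99×10⁻⁵ × 1.22) = −54.2 m/s;  v_g = (−3.3×10⁻³)/(−4.99×10⁻⁵ × 1.22) = 54.2 m/s
|V_g| = √(u_g² + v_g²) = 76.7 m/s

77 m/s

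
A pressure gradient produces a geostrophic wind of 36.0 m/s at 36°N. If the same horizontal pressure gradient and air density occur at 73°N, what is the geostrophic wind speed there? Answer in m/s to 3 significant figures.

22.1 m/s

With the same pressure gradient and density, V_g ∝ 1/f ∝ 1/sin φ.
V₂ = V₁ · sin φ₁ / sin φ₂ = 36.0 × sin 36° / sin 73°
V₂ = 36.0 × 0.5878/0.9563 = 22.1 m/s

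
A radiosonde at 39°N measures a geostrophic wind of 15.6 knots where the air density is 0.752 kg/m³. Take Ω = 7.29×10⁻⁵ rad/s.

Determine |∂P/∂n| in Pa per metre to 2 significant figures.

Coriolis parameter at 39°N:
f = 2Ω sin φ = 2 × 7.29×10⁻⁵ × sin 39° = 9.18×10⁻⁵ s⁻¹
Wind speed in SI: 15.6 knots = 8.03 m/s
Geostrophic balance rearranged: |∂P/∂n| = f ρ V_g
|∂P/∂n| = 9.18×10⁻⁵ × 0.752 × 8.03 = 5.54×10⁻⁴ Pa/m

5.5×10⁻⁴ Pa/m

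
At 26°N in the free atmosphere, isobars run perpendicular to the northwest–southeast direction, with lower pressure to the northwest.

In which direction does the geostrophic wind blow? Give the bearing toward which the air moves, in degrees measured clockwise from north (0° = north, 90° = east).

The pressure-gradient force points toward the northwest (bearing 315°).
Geostrophic balance: in the Northern Hemisphere the Coriolis force deflects motion to the right, so the geostrophic wind blows 90° to the right of the pressure-gradient force (low pressure on the left).
Rotating 315° by 90° clockwise gives 045° — the wind blows toward the northeast.

045°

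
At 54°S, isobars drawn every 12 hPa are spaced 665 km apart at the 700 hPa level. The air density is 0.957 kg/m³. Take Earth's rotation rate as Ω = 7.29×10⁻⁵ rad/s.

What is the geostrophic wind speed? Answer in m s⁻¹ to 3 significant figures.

Coriolis parameter at 54°S:
f = 2Ω sin φ = 2 × 7.29×10⁻⁵ × sin 54° = 1.18×10⁻⁴ s⁻¹
Pressure gradient: |∂P/∂n| = 1200 Pa / 665000 m = 1.80×10⁻³ Pa/m
Geostrophic balance (pressure-gradient force = Coriolis force):
V_g = (1/(fρ)) |∂P/∂n| = 1.80×10⁻³ / (1.18×10⁻⁴ × 0.957) = 16.0 m/s

16.0 m s⁻¹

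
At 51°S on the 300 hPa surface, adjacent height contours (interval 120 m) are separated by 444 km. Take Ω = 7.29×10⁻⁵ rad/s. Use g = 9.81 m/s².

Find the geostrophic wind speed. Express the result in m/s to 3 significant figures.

23.4 m/s

Coriolis parameter at 51°S:
f = 2Ω sin φ = 2 × 7.29×10⁻⁵ × sin 51° = 1.13×10⁻⁴ s⁻¹
Height gradient: |∂Z/∂n| = 120 m / 444000 m = 2.70×10⁻⁴
On a pressure surface, geostrophic balance gives V_g = (g/f)|∂Z/∂n|:
V_g = 9.81 × 2.70×10⁻⁴ / 1.13×10⁻⁴ = 23.4 m/s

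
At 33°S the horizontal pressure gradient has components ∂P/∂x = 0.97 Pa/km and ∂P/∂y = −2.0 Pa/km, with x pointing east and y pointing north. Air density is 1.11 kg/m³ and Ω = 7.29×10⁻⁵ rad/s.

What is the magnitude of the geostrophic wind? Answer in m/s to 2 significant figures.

Coriolis parameter at 33°S:
f = 2Ω sin φ = 2 × 7.29×10⁻⁵ × sin 33° = 7.94×10⁻⁵ s⁻¹
In the Southern Hemisphere f is negative: f = −7.94×10⁻⁵ s⁻¹.
Component geostrophic relations (x east, y north):
u_g = −(1/(fρ)) ∂P/∂y,  v_g = (1/(fρ)) ∂P/∂x
u_g = −(−2.0×10⁻³)/(−7.94×10⁻⁵ × 1.11) = −22.7 m/s;  v_g = (0.97×10⁻³)/(−7.94×10⁻⁵ × 1.11) = −11.0 m/s
|V_g| = √(u_g² + v_g²) = 25.2 m/s

25 m/s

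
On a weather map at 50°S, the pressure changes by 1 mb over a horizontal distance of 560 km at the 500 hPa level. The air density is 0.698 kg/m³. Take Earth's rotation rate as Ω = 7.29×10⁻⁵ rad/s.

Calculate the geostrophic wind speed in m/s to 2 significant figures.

2.3 m/s

Coriolis parameter at 50°S:
f = 2Ω sin φ = 2 × 7.29×10⁻⁵ × sin 50° = 1.12×10⁻⁴ s⁻¹
Pressure gradient: |∂P/∂n| = 100 Pa / 560000 m = 1.79×10⁻⁴ Pa/m
Geostrophic balance (pressure-gradient force = Coriolis force):
V_g = (1/(fρ)) |∂P/∂n| = 1.79×10⁻⁴ / (1.12×10⁻⁴ × 0.698) = 2.29 m/s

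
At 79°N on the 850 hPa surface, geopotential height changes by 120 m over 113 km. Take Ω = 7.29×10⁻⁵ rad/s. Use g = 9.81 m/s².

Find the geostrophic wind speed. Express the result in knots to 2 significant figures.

Coriolis parameter at 79°N:
f = 2Ω sin φ = 2 × 7.29×10⁻⁵ × sin 79° = 1.43×10⁻⁴ s⁻¹
Height gradient: |∂Z/∂n| = 120 m / 113000 m = 1.06×10⁻³
On a pressure surface, geostrophic balance gives V_g = (g/f)|∂Z/∂n|:
V_g = 9.81 × 1.06×10⁻³ / 1.43×10⁻⁴ = 72.8 m/s
Converting: 72.8 m/s × 1.944 = 140 knots

140 knots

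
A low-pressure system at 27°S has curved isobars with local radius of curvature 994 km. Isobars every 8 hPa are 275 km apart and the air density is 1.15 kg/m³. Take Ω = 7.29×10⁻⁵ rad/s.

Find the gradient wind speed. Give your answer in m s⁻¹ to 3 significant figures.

Coriolis parameter at 27°S:
f = 2Ω sin φ = 2 × 7.29×10⁻⁵ × sin 27° = 6.62×10⁻⁵ s⁻¹
Pressure gradient: |∂P/∂n| = 800 Pa / 275000 m = 2.91×10⁻³ Pa/m
Geostrophic speed: V_g = |∂P/∂n|/(fρ) = 2.91×10⁻³/(6.62×10⁻⁵ × 1.15) = 38.2 m/s
Around a low, centrifugal force acts outward with Coriolis, so pressure-gradient force balances both:
(1/ρ)|∂P/∂n| = fV + V²/R  →  V² + fR·V − fR·V_g = 0
With fR = 6.62×10⁻⁵ × 994×10³ m = 65.8 m/s:
V = [−fR + √((fR)² + 4 fR V_g)]/2 = [−65.8 + √(65.8² + 4×65.8×38.2)]/2 = 27.1 m/s
Subgeostrophic (V < V_g = 38.2 m/s), as expected around a low.

27.1 m s⁻¹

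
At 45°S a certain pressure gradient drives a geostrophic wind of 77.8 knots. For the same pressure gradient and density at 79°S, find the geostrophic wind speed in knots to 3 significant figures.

56.0 knots

With the same pressure gradient and density, V_g ∝ 1/f ∝ 1/sin φ.
V₂ = V₁ · sin φ₁ / sin φ₂ = 77.8 × sin 45° / sin 79°
V₂ = 77.8 × 0.7071/0.9816 = 56.0 knots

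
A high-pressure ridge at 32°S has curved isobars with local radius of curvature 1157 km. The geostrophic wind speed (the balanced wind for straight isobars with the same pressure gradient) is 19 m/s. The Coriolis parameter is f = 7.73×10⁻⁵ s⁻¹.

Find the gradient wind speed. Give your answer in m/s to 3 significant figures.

27.4 m/s

Around a high, pressure-gradient force acts outward with centrifugal, so Coriolis balances both:
fV = (1/ρ)|∂P/∂n| + V²/R  →  V² − fR·V + fR·V_g = 0
With fR = 7.73×10⁻⁵ × 1157×10³ m = 89.4 m/s:
V = [fR − √((fR)² − 4 fR V_g)]/2 = [89.4 − √(89.4² − 4×89.4×19)]/2 = 27.4 m/s
Supergeostrophic (V > V_g = 19 m/s), as expected around a high.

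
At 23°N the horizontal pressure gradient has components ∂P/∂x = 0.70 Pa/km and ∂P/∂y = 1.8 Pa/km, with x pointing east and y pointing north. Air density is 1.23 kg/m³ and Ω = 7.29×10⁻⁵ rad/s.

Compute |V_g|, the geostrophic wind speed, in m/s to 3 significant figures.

Coriolis parameter at 23°N:
f = 2Ω sin φ = 2 × 7.29×10⁻⁵ × sin 23° = 5.70×10⁻⁵ s⁻¹
Component geostrophic relations (x east, y north):
u_g = −(1/(fρ)) ∂P/∂y,  v_g = (1/(fρ)) ∂P/∂x
u_g = −(1.8×10⁻³)/(5.70×10⁻⁵ × 1.23) = −25.7 m/s;  v_g = (0.70×10⁻³)/(5.70×10⁻⁵ × 1.23) = 9.99 m/s
|V_g| = √(u_g² + v_g²) = 27.6 m/s

27.6 m/s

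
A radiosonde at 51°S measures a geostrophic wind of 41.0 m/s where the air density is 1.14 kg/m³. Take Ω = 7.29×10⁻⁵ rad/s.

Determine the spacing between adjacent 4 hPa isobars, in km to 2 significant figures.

76 km

Coriolis parameter at 51°S:
f = 2Ω sin φ = 2 × 7.29×10⁻⁵ × sin 51° = 1.13×10⁻⁴ s⁻¹
Geostrophic balance rearranged: |∂P/∂n| = f ρ V_g
|∂P/∂n| = 1.13×10⁻⁴ × 1.14 × 41.0 = 5.30×10⁻³ Pa/m
Isobar spacing: Δn = ΔP/|∂P/∂n| = 400 Pa / 5.30×10⁻³ Pa/m = 75529 m ≈ 76 km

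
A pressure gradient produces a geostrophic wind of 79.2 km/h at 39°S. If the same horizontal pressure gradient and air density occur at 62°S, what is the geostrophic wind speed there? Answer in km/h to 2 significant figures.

56 km/h

With the same pressure gradient and density, V_g ∝ 1/f ∝ 1/sin φ.
V₂ = V₁ · sin φ₁ / sin φ₂ = 79.2 × sin 39° / sin 62°
V₂ = 79.2 × 0.6293/0.8829 = 56 km/h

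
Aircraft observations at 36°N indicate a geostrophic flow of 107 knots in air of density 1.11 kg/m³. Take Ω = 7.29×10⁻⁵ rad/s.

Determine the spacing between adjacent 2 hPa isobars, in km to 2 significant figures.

Coriolis parameter at 36°N:
f = 2Ω sin φ = 2 × 7.29×10⁻⁵ × sin 36° = 8.57×10⁻⁵ s⁻¹
Wind speed in SI: 107 knots = 55.0 m/s
Geostrophic balance rearranged: |∂P/∂n| = f ρ V_g
|∂P/∂n| = 8.57×10⁻⁵ × 1.11 × 55.0 = 5.24×10⁻³ Pa/m
Isobar spacing: Δn = ΔP/|∂P/∂n| = 200 Pa / 5.24×10⁻³ Pa/m = 38195 m ≈ 38 km

38 km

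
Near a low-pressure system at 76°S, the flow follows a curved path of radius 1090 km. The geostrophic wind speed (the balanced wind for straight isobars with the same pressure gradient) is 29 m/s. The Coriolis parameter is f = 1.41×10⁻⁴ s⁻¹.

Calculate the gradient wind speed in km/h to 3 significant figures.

89.8 km/h

Around a low, centrifugal force acts outward with Coriolis, so pressure-gradient force balances both:
(1/ρ)|∂P/∂n| = fV + V²/R  →  V² + fR·V − fR·V_g = 0
With fR = 1.41×10⁻⁴ × 1090×10³ m = 154 m/s:
V = [−fR + √((fR)² + 4 fR V_g)]/2 = [−154 + √(154² + 4×154×29)]/2 = 24.9 m/s
Subgeostrophic (V < V_g = 29 m/s), as expected around a low.
Converting: 24.9 m/s × 3.6 = 89.8 km/h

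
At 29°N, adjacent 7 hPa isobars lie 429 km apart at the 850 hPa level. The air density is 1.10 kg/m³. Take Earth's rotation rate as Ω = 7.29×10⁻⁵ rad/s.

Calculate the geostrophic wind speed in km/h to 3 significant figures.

75.5 km/h

Coriolis parameter at 29°N:
f = 2Ω sin φ = 2 × 7.29×10⁻⁵ × sin 29° = 7.07×10⁻⁵ s⁻¹
Pressure gradient: |∂P/∂n| = 700 Pa / 429000 m = 1.63×10⁻³ Pa/m
Geostrophic balance (pressure-gradient force = Coriolis force):
V_g = (1/(fρ)) |∂P/∂n| = 1.63×10⁻³ / (7.07×10⁻⁵ × 1.10) = 21.0 m/s
Converting: 21.0 m/s × 3.6 = 75.5 km/h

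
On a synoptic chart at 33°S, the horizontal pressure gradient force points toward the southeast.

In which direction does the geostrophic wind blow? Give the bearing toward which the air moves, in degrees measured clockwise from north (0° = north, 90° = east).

045°

The pressure-gradient force points toward the southeast (bearing 135°).
Geostrophic balance: in the Southern Hemisphere the Coriolis force deflects motion to the left, so the geostrophic wind blows 90° to the left of the pressure-gradient force (low pressure on the right).
Rotating 135° by 90° counterclockwise gives 045° — the wind blows toward the northeast.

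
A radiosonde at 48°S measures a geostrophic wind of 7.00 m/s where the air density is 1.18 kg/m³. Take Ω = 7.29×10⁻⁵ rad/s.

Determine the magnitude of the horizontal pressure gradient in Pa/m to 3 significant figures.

Coriolis parameter at 48°S:
f = 2Ω sin φ = 2 × 7.29×10⁻⁵ × sin 48° = 1.08×10⁻⁴ s⁻¹
Geostrophic balance rearranged: |∂P/∂n| = f ρ V_g
|∂P/∂n| = 1.08×10⁻⁴ × 1.18 × 7.00 = 8.95×10⁻⁴ Pa/m

8.95×10⁻⁴ Pa/m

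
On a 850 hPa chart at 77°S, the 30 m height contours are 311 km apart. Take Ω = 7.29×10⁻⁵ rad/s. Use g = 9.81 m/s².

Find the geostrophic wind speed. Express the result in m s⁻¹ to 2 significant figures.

6.7 m s⁻¹

Coriolis parameter at 77°S:
f = 2Ω sin φ = 2 × 7.29×10⁻⁵ × sin 77° = 1.42×10⁻⁴ s⁻¹
Height gradient: |∂Z/∂n| = 30 m / 311000 m = 9.65×10⁻⁵
On a pressure surface, geostrophic balance gives V_g = (g/f)|∂Z/∂n|:
V_g = 9.81 × 9.65×10⁻⁵ / 1.42×10⁻⁴ = 6.66 m/s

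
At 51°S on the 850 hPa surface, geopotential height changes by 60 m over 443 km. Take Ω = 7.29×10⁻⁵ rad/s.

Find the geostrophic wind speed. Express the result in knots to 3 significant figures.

22.8 knots

Coriolis parameter at 51°S:
f = 2Ω sin φ = 2 × 7.29×10⁻⁵ × sin 51° = 1.13×10⁻⁴ s⁻¹
Height gradient: |∂Z/∂n| = 60 m / 443000 m = 1.35×10⁻⁴
On a pressure surface, geostrophic balance gives V_g = (g/f)|∂Z/∂n|:
V_g = 9.81 × 1.35×10⁻⁴ / 1.13×10⁻⁴ = 11.7 m/s
Converting: 11.7 m/s × 1.944 = 22.8 knots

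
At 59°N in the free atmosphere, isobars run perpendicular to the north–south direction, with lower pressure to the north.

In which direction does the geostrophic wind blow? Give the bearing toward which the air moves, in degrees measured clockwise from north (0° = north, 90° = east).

The pressure-gradient force points toward the north (bearing 000°).
Geostrophic balance: in the Northern Hemisphere the Coriolis force deflects motion to the right, so the geostrophic wind blows 90° to the right of the pressure-gradient force (low pressure on the left).
Rotating 000° by 90° clockwise gives 090° — the wind blows toward the east.

090°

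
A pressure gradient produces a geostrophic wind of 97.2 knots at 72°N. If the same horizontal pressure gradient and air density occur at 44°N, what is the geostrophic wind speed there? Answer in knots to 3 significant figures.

With the same pressure gradient and density, V_g ∝ 1/f ∝ 1/sin φ.
V₂ = V₁ · sin φ₁ / sin φ₂ = 97.2 × sin 72° / sin 44°
V₂ = 97.2 × 0.9511/0.6947 = 133 knots

133 knots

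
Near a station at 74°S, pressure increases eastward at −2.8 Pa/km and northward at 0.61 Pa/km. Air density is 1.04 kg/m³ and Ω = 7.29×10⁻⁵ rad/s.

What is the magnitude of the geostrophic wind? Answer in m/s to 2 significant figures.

20 m/s

Coriolis parameter at 74°S:
f = 2Ω sin φ = 2 × 7.29×10⁻⁵ × sin 74° = 1.40×10⁻⁴ s⁻¹
In the Southern Hemisphere f is negative: f = −1.40×10⁻⁴ s⁻¹.
Component geostrophic relations (x east, y north):
u_g = −(1/(fρ)) ∂P/∂y,  v_g = (1/(fρ)) ∂P/∂x
u_g = −(0.61×10⁻³)/(−1.40×10⁻⁴ × 1.04) = 4.19 m/s;  v_g = (−2.8×10⁻³)/(−1.40×10⁻⁴ × 1.04) = 19.2 m/s
|V_g| = √(u_g² + v_g²) = 19.7 m/s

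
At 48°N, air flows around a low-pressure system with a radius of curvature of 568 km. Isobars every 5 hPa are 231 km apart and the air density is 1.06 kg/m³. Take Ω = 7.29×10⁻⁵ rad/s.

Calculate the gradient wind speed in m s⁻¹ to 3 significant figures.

Coriolis parameter at 48°N:
f = 2Ω sin φ = 2 × 7.29×10⁻⁵ × sin 48° = 1.08×10⁻⁴ s⁻¹
Pressure gradient: |∂P/∂n| = 500 Pa / 231000 m = 2.16×10⁻³ Pa/m
Geostrophic speed: V_g = |∂P/∂n|/(fρ) = 2.16×10⁻³/(1.08×10⁻⁴ × 1.06) = 18.8 m/s
Around a low, centrifugal force acts outward with Coriolis, so pressure-gradient force balances both:
(1/ρ)|∂P/∂n| = fV + V²/R  →  V² + fR·V − fR·V_g = 0
With fR = 1.08×10⁻⁴ × 568×10³ m = 61.5 m/s:
V = [−fR + √((fR)² + 4 fR V_g)]/2 = [−61.5 + √(61.5² + 4×61.5×18.8)]/2 = 15.1 m/s
Subgeostrophic (V < V_g = 18.8 m/s), as expected around a low.

15.1 m s⁻¹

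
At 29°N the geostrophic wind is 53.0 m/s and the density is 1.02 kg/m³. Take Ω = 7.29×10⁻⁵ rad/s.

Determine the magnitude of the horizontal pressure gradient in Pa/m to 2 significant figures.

3.8×10⁻³ Pa/m

Coriolis parameter at 29°N:
f = 2Ω sin φ = 2 × 7.29×10⁻⁵ × sin 29° = 7.07×10⁻⁵ s⁻¹
Geostrophic balance rearranged: |∂P/∂n| = f ρ V_g
|∂P/∂n| = 7.07×10⁻⁵ × 1.02 × 53.0 = 3.82×10⁻³ Pa/m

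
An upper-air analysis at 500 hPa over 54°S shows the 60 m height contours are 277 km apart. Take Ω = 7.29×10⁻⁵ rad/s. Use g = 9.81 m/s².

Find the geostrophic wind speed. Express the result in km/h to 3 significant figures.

Coriolis parameter at 54°S:
f = 2Ω sin φ = 2 × 7.29×10⁻⁵ × sin 54° = 1.18×10⁻⁴ s⁻¹
Height gradient: |∂Z/∂n| = 60 m / 277000 m = 2.17×10⁻⁴
On a pressure surface, geostrophic balance gives V_g = (g/f)|∂Z/∂n|:
V_g = 9.81 × 2.17×10⁻⁴ / 1.18×10⁻⁴ = 18.0 m/s
Converting: 18.0 m/s × 3.6 = 64.9 km/h

64.9 km/h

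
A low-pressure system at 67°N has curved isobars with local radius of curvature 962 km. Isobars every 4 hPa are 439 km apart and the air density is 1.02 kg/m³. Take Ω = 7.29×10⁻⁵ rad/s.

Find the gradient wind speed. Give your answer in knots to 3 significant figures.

12.3 knots

Coriolis parameter at 67°N:
f = 2Ω sin φ = 2 × 7.29×10⁻⁵ × sin 67° = 1.34×10⁻⁴ s⁻¹
Pressure gradient: |∂P/∂n| = 400 Pa / 439000 m = 9.11×10⁻⁴ Pa/m
Geostrophic speed: V_g = |∂P/∂n|/(fρ) = 9.11×10⁻⁴/(1.34×10⁻⁴ × 1.02) = 6.66 m/s
Around a low, centrifugal force acts outward with Coriolis, so pressure-gradient force balances both:
(1/ρ)|∂P/∂n| = fV + V²/R  →  V² + fR·V − fR·V_g = 0
With fR = 1.34×10⁻⁴ × 962×10³ m = 129 m/s:
V = [−fR + √((fR)² + 4 fR V_g)]/2 = [−129 + √(129² + 4×129×6.66)]/2 = 6.34 m/s
Subgeostrophic (V < V_g = 6.66 m/s), as expected around a low.
Converting: 6.34 m/s × 1.944 = 12.3 knots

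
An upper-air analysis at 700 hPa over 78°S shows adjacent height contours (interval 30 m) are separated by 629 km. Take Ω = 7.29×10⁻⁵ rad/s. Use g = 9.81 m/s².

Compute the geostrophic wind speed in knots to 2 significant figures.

6.4 knots

Coriolis parameter at 78°S:
f = 2Ω sin φ = 2 × 7.29×10⁻⁵ × sin 78° = 1.43×10⁻⁴ s⁻¹
Height gradient: |∂Z/∂n| = 30 m / 629000 m = 4.77×10⁻⁵
On a pressure surface, geostrophic balance gives V_g = (g/f)|∂Z/∂n|:
V_g = 9.81 × 4.77×10⁻⁵ / 1.43×10⁻⁴ = 3.28 m/s
Converting: 3.28 m/s × 1.944 = 6.4 knots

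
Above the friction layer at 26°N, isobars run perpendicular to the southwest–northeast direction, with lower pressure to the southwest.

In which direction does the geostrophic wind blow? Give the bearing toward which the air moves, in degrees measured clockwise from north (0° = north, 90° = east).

315°

The pressure-gradient force points toward the southwest (bearing 225°).
Geostrophic balance: in the Northern Hemisphere the Coriolis force deflects motion to the right, so the geostrophic wind blows 90° to the right of the pressure-gradient force (low pressure on the left).
Rotating 225° by 90° clockwise gives 315° — the wind blows toward the northwest.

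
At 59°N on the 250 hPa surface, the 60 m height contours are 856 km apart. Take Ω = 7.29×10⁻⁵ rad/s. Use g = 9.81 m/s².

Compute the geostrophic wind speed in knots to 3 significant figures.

10.7 knots

Coriolis parameter at 59°N:
f = 2Ω sin φ = 2 × 7.29×10⁻⁵ × sin 59° = 1.25×10⁻⁴ s⁻¹
Height gradient: |∂Z/∂n| = 60 m / 856000 m = 7.01×10⁻⁵
On a pressure surface, geostrophic balance gives V_g = (g/f)|∂Z/∂n|:
V_g = 9.81 × 7.01×10⁻⁵ / 1.25×10⁻⁴ = 5.50 m/s
Converting: 5.50 m/s × 1.944 = 10.7 knots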